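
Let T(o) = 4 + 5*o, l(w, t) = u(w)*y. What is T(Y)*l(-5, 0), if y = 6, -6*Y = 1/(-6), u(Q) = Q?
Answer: -745/6 ≈ -124.17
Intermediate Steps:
Y = 1/36 (Y = -⅙/(-6) = -⅙*(-⅙) = 1/36 ≈ 0.027778)
l(w, t) = 6*w (l(w, t) = w*6 = 6*w)
T(Y)*l(-5, 0) = (4 + 5*(1/36))*(6*(-5)) = (4 + 5/36)*(-30) = (149/36)*(-30) = -745/6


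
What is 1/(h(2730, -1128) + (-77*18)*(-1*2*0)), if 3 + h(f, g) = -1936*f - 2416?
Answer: -1/5287699 ≈ -1.8912e-7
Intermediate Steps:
h(f, g) = -2419 - 1936*f (h(f, g) = -3 + (-1936*f - 2416) = -3 + (-2416 - 1936*f) = -2419 - 1936*f)
1/(h(2730, -1128) + (-77*18)*(-1*2*0)) = 1/((-2419 - 1936*2730) + (-77*18)*(-1*2*0)) = 1/((-2419 - 5285280) - (-2772)*0) = 1/(-5287699 - 1386*0) = 1/(-5287699 + 0) = 1/(-5287699) = -1/5287699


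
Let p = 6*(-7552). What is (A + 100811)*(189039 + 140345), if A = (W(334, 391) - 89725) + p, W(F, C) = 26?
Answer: -11264932800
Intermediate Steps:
p = -45312
A = -135011 (A = (26 - 89725) - 45312 = -89699 - 45312 = -135011)
(A + 100811)*(189039 + 140345) = (-135011 + 100811)*(189039 + 140345) = -34200*329384 = -11264932800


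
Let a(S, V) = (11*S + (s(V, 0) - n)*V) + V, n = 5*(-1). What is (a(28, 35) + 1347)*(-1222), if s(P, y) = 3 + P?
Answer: -3904290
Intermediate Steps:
n = -5
a(S, V) = V + 11*S + V*(8 + V) (a(S, V) = (11*S + ((3 + V) - 1*(-5))*V) + V = (11*S + ((3 + V) + 5)*V) + V = (11*S + (8 + V)*V) + V = (11*S + V*(8 + V)) + V = V + 11*S + V*(8 + V))
(a(28, 35) + 1347)*(-1222) = ((35**2 + 9*35 + 11*28) + 1347)*(-1222) = ((1225 + 315 + 308) + 1347)*(-1222) = (1848 + 1347)*(-1222) = 3195*(-1222) = -3904290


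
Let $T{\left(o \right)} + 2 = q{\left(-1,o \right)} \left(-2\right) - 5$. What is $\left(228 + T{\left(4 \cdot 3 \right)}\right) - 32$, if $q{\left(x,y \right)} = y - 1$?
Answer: $167$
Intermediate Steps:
$q{\left(x,y \right)} = -1 + y$
$T{\left(o \right)} = -5 - 2 o$ ($T{\left(o \right)} = -2 + \left(\left(-1 + o\right) \left(-2\right) - 5\right) = -2 - \left(3 + 2 o\right) = -5 - 2 o$)
$\left(228 + T{\left(4 \cdot 3 \right)}\right) - 32 = \left(228 - \left(5 + 2 \cdot 4 \cdot 3\right)\right) - 32 = \left(228 - 29\right) - 32 = 199 - 32 = 167$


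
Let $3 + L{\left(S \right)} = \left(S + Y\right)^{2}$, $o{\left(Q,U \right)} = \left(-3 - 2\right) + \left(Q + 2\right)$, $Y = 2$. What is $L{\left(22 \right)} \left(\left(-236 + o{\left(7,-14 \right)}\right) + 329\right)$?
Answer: $55581$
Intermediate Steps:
$o{\left(Q,U \right)} = -3 + Q$ ($o{\left(Q,U \right)} = -5 + \left(2 + Q\right) = -3 + Q$)
$L{\left(S \right)} = -3 + \left(2 + S\right)^{2}$ ($L{\left(S \right)} = -3 + \left(S + 2\right)^{2} = -3 + \left(2 + S\right)^{2}$)
$L{\left(22 \right)} \left(\left(-236 + o{\left(7,-14 \right)}\right) + 329\right) = \left(-3 + \left(2 + 22\right)^{2}\right) \left(\left(-236 + \left(-3 + 7\right)\right) + 329\right) = \left(-3 + 24^{2}\right) \left(\left(-236 + 4\right) + 329\right) = \left(-3 + 576\right) \left(-232 + 329\right) = 573 \cdot 97 = 55581$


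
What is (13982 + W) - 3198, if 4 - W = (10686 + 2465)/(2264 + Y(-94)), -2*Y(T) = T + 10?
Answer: 24863977/2306 ≈ 10782.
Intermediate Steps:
Y(T) = -5 - T/2 (Y(T) = -(T + 10)/2 = -(10 + T)/2 = -5 - T/2)
W = -3927/2306 (W = 4 - (10686 + 2465)/(2264 + (-5 - ½*(-94))) = 4 - 13151/(2264 + (-5 + 47)) = 4 - 13151/(2264 + 42) = 4 - 13151/2306 = -3927/2306 ≈ -1.7029)
(13982 + W) - 3198 = (13982 - 3927/2306) - 3198 = 32238565/2306 - 3198 = 24863977/2306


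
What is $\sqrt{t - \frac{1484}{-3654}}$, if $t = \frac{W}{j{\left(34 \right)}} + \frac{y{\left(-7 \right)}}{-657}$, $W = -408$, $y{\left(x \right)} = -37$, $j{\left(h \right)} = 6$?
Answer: $\frac{i \sqrt{302682309}}{2117} \approx 8.2181 i$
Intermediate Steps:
$t = - \frac{44639}{657}$ ($t = - \frac{408}{6} - \frac{37}{-657} = \left(-408\right) \frac{1}{6} - - \frac{37}{657} = -68 + \frac{37}{657} = - \frac{44639}{657} \approx -67.944$)
$\sqrt{t - \frac{1484}{-3654}} = \sqrt{- \frac{44639}{657} - \frac{1484}{-3654}} = \sqrt{- \frac{44639}{657} - - \frac{106}{261}} = \sqrt{- \frac{44639}{657} + \frac{106}{261}} = \sqrt{- \frac{142977}{2117}} = \frac{i \sqrt{302682309}}{2117}$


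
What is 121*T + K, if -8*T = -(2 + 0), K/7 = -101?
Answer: -2707/4 ≈ -676.75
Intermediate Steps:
K = -707 (K = 7*(-101) = -707)
T = ¼ (T = -(-1)*(2 + 0)/8 = -(-1)*2/8 = -⅛*(-2) = ¼ ≈ 0.25000)
121*T + K = 121*(¼) - 707 = 121/4 - 707 = -2707/4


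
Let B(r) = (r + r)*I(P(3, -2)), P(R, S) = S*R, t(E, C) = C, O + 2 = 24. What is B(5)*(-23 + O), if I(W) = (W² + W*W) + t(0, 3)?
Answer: -750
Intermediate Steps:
O = 22 (O = -2 + 24 = 22)
P(R, S) = R*S
I(W) = 3 + 2*W² (I(W) = (W² + W*W) + 3 = (W² + W²) + 3 = 2*W² + 3 = 3 + 2*W²)
B(r) = 150*r (B(r) = (r + r)*(3 + 2*(3*(-2))²) = (2*r)*(3 + 2*(-6)²) = (2*r)*(3 + 2*36) = (2*r)*(3 + 72) = (2*r)*75 = 150*r)
B(5)*(-23 + O) = (150*5)*(-23 + 22) = 750*(-1) = -750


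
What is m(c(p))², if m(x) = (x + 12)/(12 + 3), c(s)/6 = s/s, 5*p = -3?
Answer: 36/25 ≈ 1.4400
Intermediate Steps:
p = -⅗ (p = (⅕)*(-3) = -⅗ ≈ -0.60000)
c(s) = 6 (c(s) = 6*(s/s) = 6*1 = 6)
m(x) = ⅘ + x/15 (m(x) = (12 + x)/15 = (12 + x)*(1/15) = ⅘ + x/15)
m(c(p))² = (⅘ + (1/15)*6)² = (⅘ + ⅖)² = (6/5)² = 36/25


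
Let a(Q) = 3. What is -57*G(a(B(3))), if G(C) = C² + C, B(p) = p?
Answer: -684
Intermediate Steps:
G(C) = C + C²
-57*G(a(B(3))) = -171*(1 + 3) = -171*4 = -57*12 = -684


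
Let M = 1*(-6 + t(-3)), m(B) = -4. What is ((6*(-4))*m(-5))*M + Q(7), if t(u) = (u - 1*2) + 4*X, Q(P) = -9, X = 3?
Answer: 87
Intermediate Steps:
t(u) = 10 + u (t(u) = (u - 1*2) + 4*3 = (u - 2) + 12 = (-2 + u) + 12 = 10 + u)
M = 1 (M = 1*(-6 + (10 - 3)) = 1*(-6 + 7) = 1*1 = 1)
((6*(-4))*m(-5))*M + Q(7) = ((6*(-4))*(-4))*1 - 9 = -24*(-4)*1 - 9 = 96*1 - 9 = 96 - 9 = 87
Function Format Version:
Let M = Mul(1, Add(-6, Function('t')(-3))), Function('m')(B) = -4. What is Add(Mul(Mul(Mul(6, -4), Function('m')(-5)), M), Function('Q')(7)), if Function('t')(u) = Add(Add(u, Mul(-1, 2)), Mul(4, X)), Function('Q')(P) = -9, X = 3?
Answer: 87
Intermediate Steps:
Function('t')(u) = Add(10, u) (Function('t')(u) = Add(Add(u, Mul(-1, 2)), Mul(4, 3)) = Add(Add(u, -2), 12) = Add(Add(-2, u), 12) = Add(10, u))
M = 1 (M = Mul(1, Add(-6, Add(10, -3))) = Mul(1, Add(-6, 7)) = Mul(1, 1) = 1)
Add(Mul(Mul(Mul(6, -4), Function('m')(-5)), M), Function('Q')(7)) = Add(Mul(Mul(Mul(6, -4), -4), 1), -9) = Add(Mul(Mul(-24, -4), 1), -9) = Add(Mul(96, 1), -9) = Add(96, -9) = 87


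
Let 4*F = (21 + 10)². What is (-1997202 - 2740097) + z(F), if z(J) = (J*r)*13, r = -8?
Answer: -4762285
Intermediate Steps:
F = 961/4 (F = (21 + 10)²/4 = (¼)*31² = (¼)*961 = 961/4 ≈ 240.25)
z(J) = -104*J (z(J) = (J*(-8))*13 = -8*J*13 = -104*J)
(-1997202 - 2740097) + z(F) = (-1997202 - 2740097) - 104*961/4 = -4737299 - 24986 = -4762285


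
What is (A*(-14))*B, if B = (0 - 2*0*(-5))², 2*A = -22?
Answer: 0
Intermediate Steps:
A = -11 (A = (½)*(-22) = -11)
B = 0 (B = (0 + 0*(-5))² = (0 + 0)² = 0² = 0)
(A*(-14))*B = -11*(-14)*0 = 154*0 = 0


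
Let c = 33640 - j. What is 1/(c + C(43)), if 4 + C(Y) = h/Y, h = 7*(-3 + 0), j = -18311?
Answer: 43/2233700 ≈ 1.9251e-5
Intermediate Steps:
h = -21 (h = 7*(-3) = -21)
C(Y) = -4 - 21/Y
c = 51951 (c = 33640 - 1*(-18311) = 33640 + 18311 = 51951)
1/(c + C(43)) = 1/(51951 + (-4 - 21/43)) = 1/(51951 - 193/43) = 1/(2233700/43) = 43/2233700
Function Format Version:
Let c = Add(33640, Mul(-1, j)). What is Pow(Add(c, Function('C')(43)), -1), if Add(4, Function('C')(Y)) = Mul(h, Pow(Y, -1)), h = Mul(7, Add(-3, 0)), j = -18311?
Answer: Rational(43, 2233700) ≈ 1.9251e-5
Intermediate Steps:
h = -21 (h = Mul(7, -3) = -21)
Function('C')(Y) = Add(-4, Mul(-21, Pow(Y, -1)))
c = 51951 (c = Add(33640, Mul(-1, -18311)) = Add(33640, 18311) = 51951)
Pow(Add(c, Function('C')(43)), -1) = Pow(Add(51951, Add(-4, Mul(-21, Pow(43, -1)))), -1) = Pow(Add(51951, Add(-4, Mul(-21, Rational(1, 43)))), -1) = Pow(Add(51951, Add(-4, Rational(-21, 43))), -1) = Pow(Add(51951, Rational(-193, 43)), -1) = Pow(Rational(2233700, 43), -1) = Rational(43, 2233700)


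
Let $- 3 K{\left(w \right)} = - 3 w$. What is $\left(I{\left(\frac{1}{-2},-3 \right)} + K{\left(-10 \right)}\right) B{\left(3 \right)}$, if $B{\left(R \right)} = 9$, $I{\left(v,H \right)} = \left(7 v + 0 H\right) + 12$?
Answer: $- \frac{27}{2} \approx -13.5$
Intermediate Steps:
$I{\left(v,H \right)} = 12 + 7 v$ ($I{\left(v,H \right)} = \left(7 v + 0\right) + 12 = 7 v + 12 = 12 + 7 v$)
$K{\left(w \right)} = w$ ($K{\left(w \right)} = - \frac{\left(-3\right) w}{3} = w$)
$\left(I{\left(\frac{1}{-2},-3 \right)} + K{\left(-10 \right)}\right) B{\left(3 \right)} = \left(\left(12 + \frac{7}{-2}\right) - 10\right) 9 = \left(\left(12 + 7 \left(- \frac{1}{2}\right)\right) - 10\right) 9 = \left(\left(12 - \frac{7}{2}\right) - 10\right) 9 = \left(\frac{17}{2} - 10\right) 9 = \left(- \frac{3}{2}\right) 9 = - \frac{27}{2}$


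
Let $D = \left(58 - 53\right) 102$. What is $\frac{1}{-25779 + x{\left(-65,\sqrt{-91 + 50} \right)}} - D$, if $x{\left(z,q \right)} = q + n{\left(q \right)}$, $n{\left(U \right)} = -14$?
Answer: $- \frac{339292259693}{665278890} - \frac{i \sqrt{41}}{665278890} \approx -510.0 - 9.6247 \cdot 10^{-9} i$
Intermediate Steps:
$D = 510$ ($D = 5 \cdot 102 = 510$)
$x{\left(z,q \right)} = -14 + q$ ($x{\left(z,q \right)} = q - 14 = -14 + q$)
$\frac{1}{-25779 + x{\left(-65,\sqrt{-91 + 50} \right)}} - D = \frac{1}{-25779 - \left(14 - \sqrt{-91 + 50}\right)} - 510 = \frac{1}{-25779 - \left(14 - \sqrt{-41}\right)} - 510 = \frac{1}{-25779 - \left(14 - i \sqrt{41}\right)} - 510 = \frac{1}{-25793 + i \sqrt{41}} - 510 = -510 + \frac{1}{-25793 + i \sqrt{41}}$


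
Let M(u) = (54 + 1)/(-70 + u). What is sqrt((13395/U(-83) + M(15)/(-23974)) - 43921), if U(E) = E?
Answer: I*sqrt(174542935153533618)/1989842 ≈ 209.96*I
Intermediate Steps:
M(u) = 55/(-70 + u)
sqrt((13395/U(-83) + M(15)/(-23974)) - 43921) = sqrt((13395/(-83) + (55/(-70 + 15))/(-23974)) - 43921) = sqrt((13395*(-1/83) + (55/(-55))*(-1/23974)) - 43921) = sqrt((-13395/83 + (55*(-1/55))*(-1/23974)) - 43921) = sqrt((-13395/83 - 1*(-1/23974)) - 43921) = sqrt((-13395/83 + 1/23974) - 43921) = sqrt(-321131647/1989842 - 43921) = sqrt(-87716982129/1989842) = I*sqrt(174542935153533618)/1989842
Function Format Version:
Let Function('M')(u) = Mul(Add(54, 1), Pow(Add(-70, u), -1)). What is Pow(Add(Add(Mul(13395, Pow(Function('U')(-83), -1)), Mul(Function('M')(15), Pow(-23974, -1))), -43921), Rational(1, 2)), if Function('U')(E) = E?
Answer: Mul(Rational(1, 1989842), I, Pow(174542935153533618, Rational(1, 2))) ≈ Mul(209.96, I)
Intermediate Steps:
Function('M')(u) = Mul(55, Pow(Add(-70, u), -1))
Pow(Add(Add(Mul(13395, Pow(Function('U')(-83), -1)), Mul(Function('M')(15), Pow(-23974, -1))), -43921), Rational(1, 2)) = Pow(Add(Add(Mul(13395, Pow(-83, -1)), Mul(Mul(55, Pow(Add(-70, 15), -1)), Pow(-23974, -1))), -43921), Rational(1, 2)) = Pow(Add(Add(Mul(13395, Rational(-1, 83)), Mul(Mul(55, Pow(-55, -1)), Rational(-1, 23974))), -43921), Rational(1, 2)) = Pow(Add(Add(Rational(-13395, 83), Mul(Mul(55, Rational(-1, 55)), Rational(-1, 23974))), -43921), Rational(1, 2)) = Pow(Add(Add(Rational(-13395, 83), Mul(-1, Rational(-1, 23974))), -43921), Rational(1, 2)) = Pow(Add(Add(Rational(-13395, 83), Rational(1, 23974)), -43921), Rational(1, 2)) = Pow(Add(Rational(-321131647, 1989842), -43921), Rational(1, 2)) = Pow(Rational(-87716982129, 1989842), Rational(1, 2)) = Mul(Rational(1, 1989842), I, Pow(174542935153533618, Rational(1, 2)))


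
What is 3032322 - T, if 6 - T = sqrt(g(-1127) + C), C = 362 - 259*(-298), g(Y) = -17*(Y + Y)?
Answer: 3032316 + sqrt(115862) ≈ 3.0327e+6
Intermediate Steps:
g(Y) = -34*Y
C = 77544 (C = 362 + 77182 = 77544)
T = 6 - sqrt(115862) (T = 6 - sqrt(-34*(-1127) + 77544) = 6 - sqrt(38318 + 77544) = 6 - sqrt(115862) ≈ -334.39)
3032322 - T = 3032322 - (6 - sqrt(115862)) = 3032322 + (-6 + sqrt(115862)) = 3032316 + sqrt(115862)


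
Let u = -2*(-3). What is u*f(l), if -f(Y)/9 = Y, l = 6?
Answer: -324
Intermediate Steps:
f(Y) = -9*Y
u = 6
u*f(l) = 6*(-9*6) = 6*(-54) = -324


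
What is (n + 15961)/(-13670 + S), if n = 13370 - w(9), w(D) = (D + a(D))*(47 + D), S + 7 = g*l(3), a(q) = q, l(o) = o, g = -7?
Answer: -3147/1522 ≈ -2.0677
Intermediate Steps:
S = -28 (S = -7 - 7*3 = -7 - 21 = -28)
w(D) = 2*D*(47 + D) (w(D) = (D + D)*(47 + D) = (2*D)*(47 + D) = 2*D*(47 + D))
n = 12362 (n = 13370 - 2*9*(47 + 9) = 13370 - 2*9*56 = 13370 - 1*1008 = 13370 - 1008 = 12362)
(n + 15961)/(-13670 + S) = (12362 + 15961)/(-13670 - 28) = 28323/(-13698) = 28323*(-1/13698) = -3147/1522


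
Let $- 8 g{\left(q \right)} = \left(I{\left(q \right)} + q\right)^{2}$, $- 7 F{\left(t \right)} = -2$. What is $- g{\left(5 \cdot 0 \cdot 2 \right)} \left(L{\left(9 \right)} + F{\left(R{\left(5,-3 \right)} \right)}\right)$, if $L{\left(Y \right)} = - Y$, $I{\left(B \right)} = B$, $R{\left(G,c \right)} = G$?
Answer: $0$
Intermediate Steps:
$F{\left(t \right)} = \frac{2}{7}$ ($F{\left(t \right)} = \left(- \frac{1}{7}\right) \left(-2\right) = \frac{2}{7}$)
$g{\left(q \right)} = - \frac{q^{2}}{2}$ ($g{\left(q \right)} = - \frac{\left(q + q\right)^{2}}{8} = - \frac{\left(2 q\right)^{2}}{8} = - \frac{4 q^{2}}{8} = - \frac{q^{2}}{2}$)
$- g{\left(5 \cdot 0 \cdot 2 \right)} \left(L{\left(9 \right)} + F{\left(R{\left(5,-3 \right)} \right)}\right) = - - \frac{\left(5 \cdot 0 \cdot 2\right)^{2}}{2} \left(\left(-1\right) 9 + \frac{2}{7}\right) = - - \frac{\left(0 \cdot 2\right)^{2}}{2} \left(-9 + \frac{2}{7}\right) = - \frac{- \frac{0^{2}}{2} \left(-61\right)}{7} = - \frac{\left(- \frac{1}{2}\right) 0 \left(-61\right)}{7} = - \frac{0 \left(-61\right)}{7} = \left(-1\right) 0 = 0$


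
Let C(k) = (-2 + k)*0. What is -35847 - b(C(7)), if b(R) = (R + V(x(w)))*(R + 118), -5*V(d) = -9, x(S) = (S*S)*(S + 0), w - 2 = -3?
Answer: -180297/5 ≈ -36059.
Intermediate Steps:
w = -1 (w = 2 - 3 = -1)
x(S) = S³ (x(S) = S²*S = S³)
C(k) = 0
V(d) = 9/5 (V(d) = -⅕*(-9) = 9/5)
b(R) = (118 + R)*(9/5 + R) (b(R) = (R + 9/5)*(R + 118) = (9/5 + R)*(118 + R) = (118 + R)*(9/5 + R))
-35847 - b(C(7)) = -35847 - (1062/5 + 0² + (599/5)*0) = -35847 - (1062/5 + 0 + 0) = -35847 - 1*1062/5 = -35847 - 1062/5 = -180297/5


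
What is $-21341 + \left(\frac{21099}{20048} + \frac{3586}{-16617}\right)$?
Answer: $- \frac{7109211153101}{333137616} \approx -21340.0$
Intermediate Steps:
$-21341 + \left(\frac{21099}{20048} + \frac{3586}{-16617}\right) = -21341 + \left(21099 \cdot \frac{1}{20048} + 3586 \left(- \frac{1}{16617}\right)\right) = -21341 + \left(\frac{21099}{20048} - \frac{3586}{16617}\right) = -21341 + \frac{278709955}{333137616} = - \frac{7109211153101}{333137616}$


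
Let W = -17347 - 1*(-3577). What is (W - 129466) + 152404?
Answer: 9168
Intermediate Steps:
W = -13770 (W = -17347 + 3577 = -13770)
(W - 129466) + 152404 = (-13770 - 129466) + 152404 = -143236 + 152404 = 9168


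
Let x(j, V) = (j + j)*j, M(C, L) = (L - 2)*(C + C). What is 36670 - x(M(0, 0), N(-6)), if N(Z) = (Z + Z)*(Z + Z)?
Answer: 36670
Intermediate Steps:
M(C, L) = 2*C*(-2 + L) (M(C, L) = (-2 + L)*(2*C) = 2*C*(-2 + L))
N(Z) = 4*Z² (N(Z) = (2*Z)*(2*Z) = 4*Z²)
x(j, V) = 2*j² (x(j, V) = (2*j)*j = 2*j²)
36670 - x(M(0, 0), N(-6)) = 36670 - 2*(2*0*(-2 + 0))² = 36670 - 2*(2*0*(-2))² = 36670 - 2*0² = 36670 - 2*0 = 36670 - 1*0 = 36670 + 0 = 36670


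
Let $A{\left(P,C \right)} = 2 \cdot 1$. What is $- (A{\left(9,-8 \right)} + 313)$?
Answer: $-315$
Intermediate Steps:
$A{\left(P,C \right)} = 2$
$- (A{\left(9,-8 \right)} + 313) = - (2 + 313) = \left(-1\right) 315 = -315$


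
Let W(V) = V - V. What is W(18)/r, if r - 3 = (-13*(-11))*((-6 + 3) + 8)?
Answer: 0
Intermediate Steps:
W(V) = 0
r = 718 (r = 3 + (-13*(-11))*((-6 + 3) + 8) = 3 + 143*(-3 + 8) = 3 + 143*5 = 3 + 715 = 718)
W(18)/r = 0/718 = 0*(1/718) = 0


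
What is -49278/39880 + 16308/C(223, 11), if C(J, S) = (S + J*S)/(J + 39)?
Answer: 665131623/383845 ≈ 1732.8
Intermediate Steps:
C(J, S) = (S + J*S)/(39 + J)
-49278/39880 + 16308/C(223, 11) = -49278/39880 + 16308/((11*(1 + 223)/(39 + 223))) = -49278*1/39880 + 16308/((11*224/262)) = -24639/19940 + 16308/((11*(1/262)*224)) = -24639/19940 + 16308/(1232/131) = -24639/19940 + 16308*(131/1232) = -24639/19940 + 534087/308 = 665131623/383845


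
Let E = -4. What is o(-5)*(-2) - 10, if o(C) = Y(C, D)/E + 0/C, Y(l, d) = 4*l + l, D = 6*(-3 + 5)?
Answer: -45/2 ≈ -22.500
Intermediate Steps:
D = 12 (D = 6*2 = 12)
Y(l, d) = 5*l
o(C) = -5*C/4 (o(C) = (5*C)/(-4) + 0/C = (5*C)*(-¼) + 0 = -5*C/4 + 0 = -5*C/4)
o(-5)*(-2) - 10 = -5/4*(-5)*(-2) - 10 = (25/4)*(-2) - 10 = -25/2 - 10 = -45/2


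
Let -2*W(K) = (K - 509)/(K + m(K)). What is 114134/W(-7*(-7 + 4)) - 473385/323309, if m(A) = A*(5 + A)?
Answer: 10461248003631/39443698 ≈ 2.6522e+5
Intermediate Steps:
W(K) = -(-509 + K)/(2*(K + K*(5 + K))) (W(K) = -(K - 509)/(2*(K + K*(5 + K))) = -(-509 + K)/(2*(K + K*(5 + K))))
114134/W(-7*(-7 + 4)) - 473385/323309 = 114134/(((509 - (-7)*(-7 + 4))/(2*((-7*(-7 + 4)))*(6 - 7*(-7 + 4))))) - 473385/323309 = 114134/(((509 - (-7)*(-3))/(2*((-7*(-3)))*(6 - 7*(-3))))) - 473385*1/323309 = 114134/(((1/2)*(509 - 1*21)/(21*(6 + 21)))) - 473385/323309 = 114134/(((1/2)*(1/21)*(509 - 21)/27)) - 473385/323309 = 114134/(((1/2)*(1/21)*(1/27)*488)) - 473385/323309 = 114134/(244/567) - 473385/323309 = 114134*(567/244) - 473385/323309 = 32356989/122 - 473385/323309 = 10461248003631/39443698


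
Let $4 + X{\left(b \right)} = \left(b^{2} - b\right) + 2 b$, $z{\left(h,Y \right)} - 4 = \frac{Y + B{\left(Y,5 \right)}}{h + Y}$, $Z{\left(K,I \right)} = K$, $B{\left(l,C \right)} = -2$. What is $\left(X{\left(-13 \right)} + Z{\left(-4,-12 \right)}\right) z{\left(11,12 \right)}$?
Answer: $\frac{15096}{23} \approx 656.35$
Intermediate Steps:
$z{\left(h,Y \right)} = 4 + \frac{-2 + Y}{Y + h}$ ($z{\left(h,Y \right)} = 4 + \frac{Y - 2}{h + Y} = 4 + \frac{-2 + Y}{Y + h}$)
$X{\left(b \right)} = -4 + b + b^{2}$ ($X{\left(b \right)} = -4 + \left(\left(b^{2} - b\right) + 2 b\right) = -4 + \left(b + b^{2}\right) = -4 + b + b^{2}$)
$\left(X{\left(-13 \right)} + Z{\left(-4,-12 \right)}\right) z{\left(11,12 \right)} = \left(\left(-4 - 13 + \left(-13\right)^{2}\right) - 4\right) \frac{-2 + 4 \cdot 11 + 5 \cdot 12}{12 + 11} = \left(\left(-4 - 13 + 169\right) - 4\right) \frac{-2 + 44 + 60}{23} = \left(152 - 4\right) \frac{1}{23} \cdot 102 = 148 \cdot \frac{102}{23} = \frac{15096}{23}$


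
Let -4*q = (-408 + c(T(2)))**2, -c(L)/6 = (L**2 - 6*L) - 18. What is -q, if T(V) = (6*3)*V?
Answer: 11492100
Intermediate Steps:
T(V) = 18*V
c(L) = 108 - 6*L**2 + 36*L (c(L) = -6*((L**2 - 6*L) - 18) = -6*(-18 + L**2 - 6*L) = 108 - 6*L**2 + 36*L)
q = -11492100 (q = -(-408 + (108 - 6*(18*2)**2 + 36*(18*2)))**2/4 = -(-408 + (108 - 6*36**2 + 36*36))**2/4 = -(-408 + (108 - 6*1296 + 1296))**2/4 = -(-408 + (108 - 7776 + 1296))**2/4 = -(-408 - 6372)**2/4 = -1/4*(-6780)**2 = -1/4*45968400 = -11492100)
-q = -1*(-11492100) = 11492100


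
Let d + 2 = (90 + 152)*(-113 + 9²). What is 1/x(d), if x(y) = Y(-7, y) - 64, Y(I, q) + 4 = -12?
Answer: -1/80 ≈ -0.012500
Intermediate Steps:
Y(I, q) = -16 (Y(I, q) = -4 - 12 = -16)
d = -7746 (d = -2 + (90 + 152)*(-113 + 9²) = -2 + 242*(-113 + 81) = -2 + 242*(-32) = -2 - 7744 = -7746)
x(y) = -80 (x(y) = -16 - 64 = -80)
1/x(d) = 1/(-80) = -1/80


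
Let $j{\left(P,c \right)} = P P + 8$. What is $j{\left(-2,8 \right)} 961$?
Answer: $11532$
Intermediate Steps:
$j{\left(P,c \right)} = 8 + P^{2}$ ($j{\left(P,c \right)} = P^{2} + 8 = 8 + P^{2}$)
$j{\left(-2,8 \right)} 961 = \left(8 + \left(-2\right)^{2}\right) 961 = \left(8 + 4\right) 961 = 12 \cdot 961 = 11532$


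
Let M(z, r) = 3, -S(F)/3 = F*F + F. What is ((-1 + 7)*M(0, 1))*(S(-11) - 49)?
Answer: -6822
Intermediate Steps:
S(F) = -3*F - 3*F² (S(F) = -3*(F*F + F) = -3*(F² + F) = -3*(F + F²) = -3*F - 3*F²)
((-1 + 7)*M(0, 1))*(S(-11) - 49) = ((-1 + 7)*3)*(-3*(-11)*(1 - 11) - 49) = (6*3)*(-3*(-11)*(-10) - 49) = 18*(-330 - 49) = 18*(-379) = -6822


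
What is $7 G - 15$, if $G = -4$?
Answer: $-43$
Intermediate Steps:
$7 G - 15 = 7 \left(-4\right) - 15 = -28 - 15 = -43$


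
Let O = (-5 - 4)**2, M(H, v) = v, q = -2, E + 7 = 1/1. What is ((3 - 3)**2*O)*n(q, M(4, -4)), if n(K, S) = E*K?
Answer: 0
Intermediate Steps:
E = -6 (E = -7 + 1/1 = -7 + 1 = -6)
n(K, S) = -6*K
O = 81 (O = (-9)**2 = 81)
((3 - 3)**2*O)*n(q, M(4, -4)) = ((3 - 3)**2*81)*(-6*(-2)) = (0**2*81)*12 = (0*81)*12 = 0*12 = 0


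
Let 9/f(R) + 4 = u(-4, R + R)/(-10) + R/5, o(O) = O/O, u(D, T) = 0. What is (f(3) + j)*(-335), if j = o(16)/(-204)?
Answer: 181235/204 ≈ 888.41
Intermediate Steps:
o(O) = 1
f(R) = 9/(-4 + R/5) (f(R) = 9/(-4 + (0/(-10) + R/5)) = 9/(-4 + (0*(-1/10) + R*(1/5))) = 9/(-4 + (0 + R/5)) = 9/(-4 + R/5))
j = -1/204 (j = 1/(-204) = 1*(-1/204) = -1/204 ≈ -0.0049020)
(f(3) + j)*(-335) = (45/(-20 + 3) - 1/204)*(-335) = (45/(-17) - 1/204)*(-335) = (45*(-1/17) - 1/204)*(-335) = (-45/17 - 1/204)*(-335) = -541/204*(-335) = 181235/204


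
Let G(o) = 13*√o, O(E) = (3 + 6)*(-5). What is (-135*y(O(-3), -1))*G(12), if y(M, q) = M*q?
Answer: -157950*√3 ≈ -2.7358e+5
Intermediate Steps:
O(E) = -45 (O(E) = 9*(-5) = -45)
(-135*y(O(-3), -1))*G(12) = (-(-6075)*(-1))*(13*√12) = (-135*45)*(13*(2*√3)) = -157950*√3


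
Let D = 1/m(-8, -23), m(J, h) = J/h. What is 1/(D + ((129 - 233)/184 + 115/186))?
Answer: 17112/50105 ≈ 0.34152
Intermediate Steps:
D = 23/8 (D = 1/(-8/(-23)) = 1/(-8*(-1/23)) = 1/(8/23) = 23/8 ≈ 2.8750)
1/(D + ((129 - 233)/184 + 115/186)) = 1/(23/8 + ((129 - 233)/184 + 115/186)) = 1/(23/8 + (-104*1/184 + 115*(1/186))) = 1/(23/8 + (-13/23 + 115/186)) = 1/(23/8 + 227/4278) = 1/(50105/17112) = 17112/50105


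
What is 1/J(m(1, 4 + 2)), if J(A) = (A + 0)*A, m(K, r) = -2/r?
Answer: 9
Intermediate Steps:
J(A) = A² (J(A) = A*A = A²)
1/J(m(1, 4 + 2)) = 1/((-2/(4 + 2))²) = 1/((-2/6)²) = 1/((-2*⅙)²) = 1/((-⅓)²) = 1/(⅑) = 9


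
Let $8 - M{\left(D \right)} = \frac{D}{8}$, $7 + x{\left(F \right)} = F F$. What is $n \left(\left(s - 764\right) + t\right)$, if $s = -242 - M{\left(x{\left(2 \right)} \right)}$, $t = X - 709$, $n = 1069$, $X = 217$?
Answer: $- \frac{12882519}{8} \approx -1.6103 \cdot 10^{6}$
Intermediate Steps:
$x{\left(F \right)} = -7 + F^{2}$ ($x{\left(F \right)} = -7 + F F = -7 + F^{2}$)
$M{\left(D \right)} = 8 - \frac{D}{8}$
$t = -492$ ($t = 217 - 709 = -492$)
$s = - \frac{2003}{8}$ ($s = -242 - \left(8 - \frac{-7 + 2^{2}}{8}\right) = -242 - \left(8 - \frac{-7 + 4}{8}\right) = -242 - \left(8 - - \frac{3}{8}\right) = -242 - \left(8 + \frac{3}{8}\right) = -242 - \frac{67}{8} = - \frac{2003}{8} \approx -250.38$)
$n \left(\left(s - 764\right) + t\right) = 1069 \left(\left(- \frac{2003}{8} - 764\right) - 492\right) = 1069 \left(- \frac{8115}{8} - 492\right) = 1069 \left(- \frac{12051}{8}\right) = - \frac{12882519}{8}$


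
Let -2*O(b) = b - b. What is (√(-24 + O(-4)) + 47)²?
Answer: 2185 + 188*I*√6 ≈ 2185.0 + 460.5*I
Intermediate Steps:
O(b) = 0 (O(b) = -(b - b)/2 = -½*0 = 0)
(√(-24 + O(-4)) + 47)² = (√(-24 + 0) + 47)² = (√(-24) + 47)² = (2*I*√6 + 47)² = (47 + 2*I*√6)²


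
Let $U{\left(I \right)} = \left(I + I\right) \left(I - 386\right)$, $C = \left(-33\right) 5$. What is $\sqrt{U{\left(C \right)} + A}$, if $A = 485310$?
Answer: $2 \sqrt{166785} \approx 816.79$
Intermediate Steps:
$C = -165$
$U{\left(I \right)} = 2 I \left(-386 + I\right)$
$\sqrt{U{\left(C \right)} + A} = \sqrt{2 \left(-165\right) \left(-386 - 165\right) + 485310} = \sqrt{2 \left(-165\right) \left(-551\right) + 485310} = \sqrt{181830 + 485310} = \sqrt{667140} = 2 \sqrt{166785}$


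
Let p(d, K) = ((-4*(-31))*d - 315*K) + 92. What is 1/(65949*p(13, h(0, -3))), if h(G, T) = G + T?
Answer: 1/174698901 ≈ 5.7241e-9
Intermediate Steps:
p(d, K) = 92 - 315*K + 124*d (p(d, K) = (124*d - 315*K) + 92 = (-315*K + 124*d) + 92 = 92 - 315*K + 124*d)
1/(65949*p(13, h(0, -3))) = 1/(65949*(92 - 315*(0 - 3) + 124*13)) = 1/(65949*(92 - 315*(-3) + 1612)) = 1/(65949*(92 + 945 + 1612)) = (1/65949)/2649 = (1/65949)*(1/2649) = 1/174698901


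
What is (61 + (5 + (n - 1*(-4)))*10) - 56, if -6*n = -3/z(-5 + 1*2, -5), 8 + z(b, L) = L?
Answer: 1230/13 ≈ 94.615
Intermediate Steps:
z(b, L) = -8 + L
n = -1/26 (n = -(-1)/(2*(-8 - 5)) = -(-1)/(2*(-13)) = -(-1)*(-1)/(2*13) = -⅙*3/13 = -1/26 ≈ -0.038462)
(61 + (5 + (n - 1*(-4)))*10) - 56 = (61 + (5 + (-1/26 - 1*(-4)))*10) - 56 = (61 + (5 + (-1/26 + 4))*10) - 56 = (61 + (5 + 103/26)*10) - 56 = (61 + (233/26)*10) - 56 = (61 + 1165/13) - 56 = 1958/13 - 56 = 1230/13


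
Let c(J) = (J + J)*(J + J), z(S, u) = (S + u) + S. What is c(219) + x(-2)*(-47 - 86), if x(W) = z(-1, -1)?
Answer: 192243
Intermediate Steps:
z(S, u) = u + 2*S
x(W) = -3 (x(W) = -1 + 2*(-1) = -1 - 2 = -3)
c(J) = 4*J**2 (c(J) = (2*J)*(2*J) = 4*J**2)
c(219) + x(-2)*(-47 - 86) = 4*219**2 - 3*(-47 - 86) = 4*47961 - 3*(-133) = 191844 + 399 = 192243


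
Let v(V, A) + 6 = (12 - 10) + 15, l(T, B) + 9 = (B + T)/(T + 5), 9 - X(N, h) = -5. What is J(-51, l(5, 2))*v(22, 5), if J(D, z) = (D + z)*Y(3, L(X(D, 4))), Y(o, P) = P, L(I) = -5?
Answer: 6523/2 ≈ 3261.5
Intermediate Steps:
X(N, h) = 14 (X(N, h) = 9 - 1*(-5) = 9 + 5 = 14)
l(T, B) = -9 + (B + T)/(5 + T) (l(T, B) = -9 + (B + T)/(T + 5) = -9 + (B + T)/(5 + T))
J(D, z) = -5*D - 5*z (J(D, z) = (D + z)*(-5) = -5*D - 5*z)
v(V, A) = 11 (v(V, A) = -6 + ((12 - 10) + 15) = -6 + (2 + 15) = -6 + 17 = 11)
J(-51, l(5, 2))*v(22, 5) = (-5*(-51) - 5*(-45 + 2 - 8*5)/(5 + 5))*11 = (255 - 5*(-45 + 2 - 40)/10)*11 = (255 - (-83)/2)*11 = (255 - 5*(-83/10))*11 = (255 + 83/2)*11 = (593/2)*11 = 6523/2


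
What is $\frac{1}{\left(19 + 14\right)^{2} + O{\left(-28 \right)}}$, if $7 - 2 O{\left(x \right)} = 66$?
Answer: $\frac{2}{2119} \approx 0.00094384$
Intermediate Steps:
$O{\left(x \right)} = - \frac{59}{2}$ ($O{\left(x \right)} = \frac{7}{2} - 33 = - \frac{59}{2}$)
$\frac{1}{\left(19 + 14\right)^{2} + O{\left(-28 \right)}} = \frac{1}{\left(19 + 14\right)^{2} - \frac{59}{2}} = \frac{1}{33^{2} - \frac{59}{2}} = \frac{1}{1089 - \frac{59}{2}} = \frac{1}{\frac{2119}{2}} = \frac{2}{2119}$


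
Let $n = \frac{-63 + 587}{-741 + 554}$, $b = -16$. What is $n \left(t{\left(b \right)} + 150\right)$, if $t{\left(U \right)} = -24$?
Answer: $- \frac{66024}{187} \approx -353.07$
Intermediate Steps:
$n = - \frac{524}{187}$ ($n = \frac{524}{-187} = 524 \left(- \frac{1}{187}\right) = - \frac{524}{187} \approx -2.8021$)
$n \left(t{\left(b \right)} + 150\right) = - \frac{524 \left(-24 + 150\right)}{187} = \left(- \frac{524}{187}\right) 126 = - \frac{66024}{187}$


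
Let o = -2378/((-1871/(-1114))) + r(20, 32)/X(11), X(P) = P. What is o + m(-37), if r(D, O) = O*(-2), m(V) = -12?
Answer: -29506728/20581 ≈ -1433.7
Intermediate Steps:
r(D, O) = -2*O
o = -29259756/20581 (o = -2378/((-1871/(-1114))) - 2*32/11 = -2378/((-1871*(-1/1114))) - 64*1/11 = -2378/1871/1114 - 64/11 = -2378*1114/1871 - 64/11 = -2649092/1871 - 64/11 = -29259756/20581 ≈ -1421.7)
o + m(-37) = -29259756/20581 - 12 = -29506728/20581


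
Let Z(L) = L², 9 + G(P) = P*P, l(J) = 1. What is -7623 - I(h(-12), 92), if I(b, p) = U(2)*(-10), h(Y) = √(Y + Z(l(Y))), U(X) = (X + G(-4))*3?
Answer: -7353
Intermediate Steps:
G(P) = -9 + P² (G(P) = -9 + P*P = -9 + P²)
U(X) = 21 + 3*X (U(X) = (X + (-9 + (-4)²))*3 = (X + (-9 + 16))*3 = (X + 7)*3 = (7 + X)*3 = 21 + 3*X)
h(Y) = √(1 + Y) (h(Y) = √(Y + 1²) = √(Y + 1) = √(1 + Y))
I(b, p) = -270 (I(b, p) = (21 + 3*2)*(-10) = (21 + 6)*(-10) = 27*(-10) = -270)
-7623 - I(h(-12), 92) = -7623 - 1*(-270) = -7623 + 270 = -7353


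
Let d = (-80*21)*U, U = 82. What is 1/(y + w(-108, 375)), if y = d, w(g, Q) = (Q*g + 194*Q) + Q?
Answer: -1/105135 ≈ -9.5116e-6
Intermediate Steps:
d = -137760 (d = -80*21*82 = -1680*82 = -137760)
w(g, Q) = 195*Q + Q*g (w(g, Q) = (194*Q + Q*g) + Q = 195*Q + Q*g)
y = -137760
1/(y + w(-108, 375)) = 1/(-137760 + 375*(195 - 108)) = 1/(-137760 + 375*87) = 1/(-137760 + 32625) = 1/(-105135) = -1/105135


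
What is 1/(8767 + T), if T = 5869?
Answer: 1/14636 ≈ 6.8325e-5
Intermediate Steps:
1/(8767 + T) = 1/(8767 + 5869) = 1/14636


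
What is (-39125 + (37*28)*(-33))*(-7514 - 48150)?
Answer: 4080894832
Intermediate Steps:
(-39125 + (37*28)*(-33))*(-7514 - 48150) = (-39125 + 1036*(-33))*(-55664) = (-39125 - 34188)*(-55664) = -73313*(-55664) = 4080894832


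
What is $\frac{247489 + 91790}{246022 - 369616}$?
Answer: $- \frac{113093}{41198} \approx -2.7451$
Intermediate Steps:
$\frac{247489 + 91790}{246022 - 369616} = \frac{339279}{-123594} = 339279 \left(- \frac{1}{123594}\right) = - \frac{113093}{41198}$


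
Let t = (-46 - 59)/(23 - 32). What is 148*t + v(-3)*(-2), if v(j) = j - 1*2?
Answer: 5210/3 ≈ 1736.7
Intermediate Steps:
v(j) = -2 + j (v(j) = j - 2 = -2 + j)
t = 35/3 (t = -105/(-9) = -105*(-1/9) = 35/3 ≈ 11.667)
148*t + v(-3)*(-2) = 148*(35/3) + (-2 - 3)*(-2) = 5180/3 - 5*(-2) = 5180/3 + 10 = 5210/3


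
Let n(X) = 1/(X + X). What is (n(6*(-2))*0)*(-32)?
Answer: 0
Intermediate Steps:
n(X) = 1/(2*X)
(n(6*(-2))*0)*(-32) = ((1/(2*((6*(-2)))))*0)*(-32) = (((½)/(-12))*0)*(-32) = (((½)*(-1/12))*0)*(-32) = -1/24*0*(-32) = 0*(-32) = 0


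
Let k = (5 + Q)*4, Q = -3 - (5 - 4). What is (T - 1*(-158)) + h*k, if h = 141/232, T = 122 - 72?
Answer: 12205/58 ≈ 210.43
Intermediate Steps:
T = 50
h = 141/232 (h = 141*(1/232) = 141/232 ≈ 0.60776)
Q = -4 (Q = -3 - 1*1 = -3 - 1 = -4)
k = 4 (k = (5 - 4)*4 = 1*4 = 4)
(T - 1*(-158)) + h*k = (50 - 1*(-158)) + (141/232)*4 = (50 + 158) + 141/58 = 208 + 141/58 = 12205/58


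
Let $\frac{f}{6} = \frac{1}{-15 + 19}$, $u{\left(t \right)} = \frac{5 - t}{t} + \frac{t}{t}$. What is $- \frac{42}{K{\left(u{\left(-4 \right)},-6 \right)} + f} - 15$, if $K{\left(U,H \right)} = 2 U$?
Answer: $27$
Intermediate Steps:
$u{\left(t \right)} = 1 + \frac{5 - t}{t}$ ($u{\left(t \right)} = \frac{5 - t}{t} + 1 = 1 + \frac{5 - t}{t}$)
$f = \frac{3}{2}$ ($f = \frac{6}{-15 + 19} = \frac{6}{4} = 6 \cdot \frac{1}{4} = \frac{3}{2} \approx 1.5$)
$- \frac{42}{K{\left(u{\left(-4 \right)},-6 \right)} + f} - 15 = - \frac{42}{2 \frac{5}{-4} + \frac{3}{2}} - 15 = - \frac{42}{2 \cdot 5 \left(- \frac{1}{4}\right) + \frac{3}{2}} - 15 = - \frac{42}{2 \left(- \frac{5}{4}\right) + \frac{3}{2}} - 15 = - \frac{42}{- \frac{5}{2} + \frac{3}{2}} - 15 = - \frac{42}{-1} - 15 = \left(-42\right) \left(-1\right) - 15 = 42 - 15 = 27$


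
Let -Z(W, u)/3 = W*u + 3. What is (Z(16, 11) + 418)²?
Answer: 14161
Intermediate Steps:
Z(W, u) = -9 - 3*W*u (Z(W, u) = -3*(W*u + 3) = -3*(3 + W*u) = -9 - 3*W*u)
(Z(16, 11) + 418)² = ((-9 - 3*16*11) + 418)² = ((-9 - 528) + 418)² = (-537 + 418)² = (-119)² = 14161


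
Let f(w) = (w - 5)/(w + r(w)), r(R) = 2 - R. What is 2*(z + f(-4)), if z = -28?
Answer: -65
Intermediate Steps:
f(w) = -5/2 + w/2 (f(w) = (w - 5)/(w + (2 - w)) = (-5 + w)/2 = (-5 + w)*(½) = -5/2 + w/2)
2*(z + f(-4)) = 2*(-28 + (-5/2 + (½)*(-4))) = 2*(-28 + (-5/2 - 2)) = 2*(-28 - 9/2) = 2*(-65/2) = -65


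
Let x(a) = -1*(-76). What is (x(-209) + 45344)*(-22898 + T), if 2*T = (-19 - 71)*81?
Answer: -1205583060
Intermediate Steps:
x(a) = 76
T = -3645 (T = ((-19 - 71)*81)/2 = (-90*81)/2 = (½)*(-7290) = -3645)
(x(-209) + 45344)*(-22898 + T) = (76 + 45344)*(-22898 - 3645) = 45420*(-26543) = -1205583060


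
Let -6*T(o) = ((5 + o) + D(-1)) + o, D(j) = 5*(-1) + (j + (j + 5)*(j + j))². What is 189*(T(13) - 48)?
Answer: -24885/2 ≈ -12443.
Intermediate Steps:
D(j) = -5 + (j + 2*j*(5 + j))² (D(j) = -5 + (j + (5 + j)*(2*j))² = -5 + (j + 2*j*(5 + j))²)
T(o) = -27/2 - o/3 (T(o) = -(((5 + o) + (-5 + (-1)²*(11 + 2*(-1))²)) + o)/6 = -(((5 + o) + (-5 + 1*(11 - 2)²)) + o)/6 = -(((5 + o) + (-5 + 1*9²)) + o)/6 = -(((5 + o) + (-5 + 1*81)) + o)/6 = -(((5 + o) + (-5 + 81)) + o)/6 = -(((5 + o) + 76) + o)/6 = -((81 + o) + o)/6 = -(81 + 2*o)/6 = -27/2 - o/3)
189*(T(13) - 48) = 189*((-27/2 - ⅓*13) - 48) = 189*((-27/2 - 13/3) - 48) = 189*(-107/6 - 48) = 189*(-395/6) = -24885/2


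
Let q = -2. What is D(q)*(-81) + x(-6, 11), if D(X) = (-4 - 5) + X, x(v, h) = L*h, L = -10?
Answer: 781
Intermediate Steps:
x(v, h) = -10*h
D(X) = -9 + X
D(q)*(-81) + x(-6, 11) = (-9 - 2)*(-81) - 10*11 = -11*(-81) - 110 = 891 - 110 = 781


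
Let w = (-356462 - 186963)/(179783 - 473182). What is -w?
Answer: -543425/293399 ≈ -1.8522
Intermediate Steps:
w = 543425/293399 (w = -543425/(-293399) = -543425*(-1/293399) = 543425/293399 ≈ 1.8522)
-w = -1*543425/293399 = -543425/293399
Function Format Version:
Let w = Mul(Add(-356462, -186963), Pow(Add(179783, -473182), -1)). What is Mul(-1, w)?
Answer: Rational(-543425, 293399) ≈ -1.8522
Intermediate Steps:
w = Rational(543425, 293399) (w = Mul(-543425, Pow(-293399, -1)) = Mul(-543425, Rational(-1, 293399)) = Rational(543425, 293399) ≈ 1.8522)
Mul(-1, w) = Mul(-1, Rational(543425, 293399)) = Rational(-543425, 293399)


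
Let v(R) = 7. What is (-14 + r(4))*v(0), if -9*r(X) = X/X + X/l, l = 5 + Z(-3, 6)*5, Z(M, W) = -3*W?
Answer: -8393/85 ≈ -98.741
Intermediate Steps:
l = -85 (l = 5 - 3*6*5 = 5 - 18*5 = 5 - 90 = -85)
r(X) = -1/9 + X/765 (r(X) = -(X/X + X/(-85))/9 = -(1 + X*(-1/85))/9 = -(1 - X/85)/9 = -1/9 + X/765)
(-14 + r(4))*v(0) = (-14 + (-1/9 + (1/765)*4))*7 = (-14 + (-1/9 + 4/765))*7 = (-14 - 9/85)*7 = -1199/85*7 = -8393/85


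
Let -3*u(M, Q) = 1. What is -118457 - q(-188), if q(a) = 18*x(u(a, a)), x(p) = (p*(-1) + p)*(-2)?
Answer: -118457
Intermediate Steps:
u(M, Q) = -⅓ (u(M, Q) = -⅓*1 = -⅓)
x(p) = 0 (x(p) = (-p + p)*(-2) = 0*(-2) = 0)
q(a) = 0 (q(a) = 18*0 = 0)
-118457 - q(-188) = -118457 - 1*0 = -118457 + 0 = -118457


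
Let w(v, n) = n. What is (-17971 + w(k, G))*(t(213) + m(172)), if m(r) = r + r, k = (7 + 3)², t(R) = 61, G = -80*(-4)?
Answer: -7148655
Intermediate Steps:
G = 320
k = 100 (k = 10² = 100)
m(r) = 2*r
(-17971 + w(k, G))*(t(213) + m(172)) = (-17971 + 320)*(61 + 2*172) = -17651*(61 + 344) = -17651*405 = -7148655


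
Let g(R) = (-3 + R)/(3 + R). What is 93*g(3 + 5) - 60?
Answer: -195/11 ≈ -17.727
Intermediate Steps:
g(R) = (-3 + R)/(3 + R)
93*g(3 + 5) - 60 = 93*((-3 + (3 + 5))/(3 + (3 + 5))) - 60 = 93*((-3 + 8)/(3 + 8)) - 60 = 93*(5/11) - 60 = 465/11 - 60 = -195/11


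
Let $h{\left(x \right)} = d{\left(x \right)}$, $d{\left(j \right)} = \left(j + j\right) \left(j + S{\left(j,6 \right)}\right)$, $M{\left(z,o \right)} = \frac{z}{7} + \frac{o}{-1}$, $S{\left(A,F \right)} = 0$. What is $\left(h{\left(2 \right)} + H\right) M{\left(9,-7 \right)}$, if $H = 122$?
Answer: $\frac{7540}{7} \approx 1077.1$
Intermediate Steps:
$M{\left(z,o \right)} = - o + \frac{z}{7}$ ($M{\left(z,o \right)} = z \frac{1}{7} + o \left(-1\right) = \frac{z}{7} - o = - o + \frac{z}{7}$)
$d{\left(j \right)} = 2 j^{2}$ ($d{\left(j \right)} = \left(j + j\right) \left(j + 0\right) = 2 j j = 2 j^{2}$)
$h{\left(x \right)} = 2 x^{2}$
$\left(h{\left(2 \right)} + H\right) M{\left(9,-7 \right)} = \left(2 \cdot 2^{2} + 122\right) \left(\left(-1\right) \left(-7\right) + \frac{1}{7} \cdot 9\right) = \left(2 \cdot 4 + 122\right) \left(7 + \frac{9}{7}\right) = \left(8 + 122\right) \frac{58}{7} = 130 \cdot \frac{58}{7} = \frac{7540}{7}$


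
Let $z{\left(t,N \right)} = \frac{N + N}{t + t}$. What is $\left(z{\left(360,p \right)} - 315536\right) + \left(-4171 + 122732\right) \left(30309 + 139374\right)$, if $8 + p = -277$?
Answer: $\frac{482819295029}{24} \approx 2.0117 \cdot 10^{10}$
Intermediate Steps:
$p = -285$ ($p = -8 - 277 = -285$)
$z{\left(t,N \right)} = \frac{N}{t}$ ($z{\left(t,N \right)} = \frac{2 N}{2 t} = 2 N \frac{1}{2 t} = \frac{N}{t}$)
$\left(z{\left(360,p \right)} - 315536\right) + \left(-4171 + 122732\right) \left(30309 + 139374\right) = \left(- \frac{285}{360} - 315536\right) + \left(-4171 + 122732\right) \left(30309 + 139374\right) = \left(\left(-285\right) \frac{1}{360} - 315536\right) + 118561 \cdot 169683 = \left(- \frac{19}{24} - 315536\right) + 20117786163 = - \frac{7572883}{24} + 20117786163 = \frac{482819295029}{24}$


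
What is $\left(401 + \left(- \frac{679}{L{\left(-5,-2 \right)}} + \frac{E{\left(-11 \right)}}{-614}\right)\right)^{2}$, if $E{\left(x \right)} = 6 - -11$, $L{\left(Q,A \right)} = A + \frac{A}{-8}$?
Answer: $\frac{234671456041}{376996} \approx 6.2248 \cdot 10^{5}$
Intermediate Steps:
$L{\left(Q,A \right)} = \frac{7 A}{8}$ ($L{\left(Q,A \right)} = A + A \left(- \frac{1}{8}\right) = A - \frac{A}{8} = \frac{7 A}{8}$)
$E{\left(x \right)} = 17$ ($E{\left(x \right)} = 6 + 11 = 17$)
$\left(401 + \left(- \frac{679}{L{\left(-5,-2 \right)}} + \frac{E{\left(-11 \right)}}{-614}\right)\right)^{2} = \left(401 + \left(- \frac{679}{\frac{7}{8} \left(-2\right)} + \frac{17}{-614}\right)\right)^{2} = \left(401 - \left(\frac{17}{614} + \frac{679}{- \frac{7}{4}}\right)\right)^{2} = \left(401 - - \frac{238215}{614}\right)^{2} = \left(401 + \left(388 - \frac{17}{614}\right)\right)^{2} = \left(401 + \frac{238215}{614}\right)^{2} = \left(\frac{484429}{614}\right)^{2} = \frac{234671456041}{376996}$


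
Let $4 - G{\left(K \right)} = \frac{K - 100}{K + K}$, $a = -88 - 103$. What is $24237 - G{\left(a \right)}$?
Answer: $\frac{9257297}{382} \approx 24234.0$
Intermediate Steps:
$a = -191$ ($a = -88 - 103 = -191$)
$G{\left(K \right)} = 4 - \frac{-100 + K}{2 K}$ ($G{\left(K \right)} = 4 - \frac{K - 100}{K + K} = 4 - \frac{-100 + K}{2 K}$)
$24237 - G{\left(a \right)} = 24237 - \left(\frac{7}{2} + \frac{50}{-191}\right) = 24237 - \left(\frac{7}{2} + 50 \left(- \frac{1}{191}\right)\right) = 24237 - \left(\frac{7}{2} - \frac{50}{191}\right) = 24237 - \frac{1237}{382} = \frac{9257297}{382}$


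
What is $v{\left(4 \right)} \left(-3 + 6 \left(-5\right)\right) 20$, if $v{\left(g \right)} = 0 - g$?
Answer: $2640$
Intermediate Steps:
$v{\left(g \right)} = - g$
$v{\left(4 \right)} \left(-3 + 6 \left(-5\right)\right) 20 = \left(-1\right) 4 \left(-3 + 6 \left(-5\right)\right) 20 = - 4 \left(-3 - 30\right) 20 = \left(-4\right) \left(-33\right) 20 = 132 \cdot 20 = 2640$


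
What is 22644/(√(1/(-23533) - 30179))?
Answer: -1887*I*√4178298316866/29591767 ≈ -130.35*I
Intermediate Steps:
22644/(√(1/(-23533) - 30179)) = 22644/(√(-1/23533 - 30179)) = 22644/(√(-710202408/23533)) = 22644/((2*I*√4178298316866/23533)) = 22644*(-I*√4178298316866/355101204) = -1887*I*√4178298316866/29591767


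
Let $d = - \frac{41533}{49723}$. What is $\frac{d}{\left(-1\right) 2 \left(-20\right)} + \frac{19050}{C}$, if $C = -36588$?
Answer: $- \frac{3284044617}{6064217080} \approx -0.54154$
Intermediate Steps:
$d = - \frac{41533}{49723}$ ($d = \left(-41533\right) \frac{1}{49723} = - \frac{41533}{49723} \approx -0.83529$)
$\frac{d}{\left(-1\right) 2 \left(-20\right)} + \frac{19050}{C} = - \frac{41533}{49723 \left(-1\right) 2 \left(-20\right)} + \frac{19050}{-36588} = - \frac{41533}{49723 \left(\left(-2\right) \left(-20\right)\right)} + 19050 \left(- \frac{1}{36588}\right) = - \frac{41533}{49723 \cdot 40} - \frac{3175}{6098} = \left(- \frac{41533}{49723}\right) \frac{1}{40} - \frac{3175}{6098} = - \frac{41533}{1988920} - \frac{3175}{6098} = - \frac{3284044617}{6064217080}$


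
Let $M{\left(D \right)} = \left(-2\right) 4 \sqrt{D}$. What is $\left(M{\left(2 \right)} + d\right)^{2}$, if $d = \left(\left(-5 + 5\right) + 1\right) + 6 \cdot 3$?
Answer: $489 - 304 \sqrt{2} \approx 59.079$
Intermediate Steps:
$M{\left(D \right)} = - 8 \sqrt{D}$
$d = 19$ ($d = \left(0 + 1\right) + 18 = 1 + 18 = 19$)
$\left(M{\left(2 \right)} + d\right)^{2} = \left(- 8 \sqrt{2} + 19\right)^{2} = \left(19 - 8 \sqrt{2}\right)^{2}$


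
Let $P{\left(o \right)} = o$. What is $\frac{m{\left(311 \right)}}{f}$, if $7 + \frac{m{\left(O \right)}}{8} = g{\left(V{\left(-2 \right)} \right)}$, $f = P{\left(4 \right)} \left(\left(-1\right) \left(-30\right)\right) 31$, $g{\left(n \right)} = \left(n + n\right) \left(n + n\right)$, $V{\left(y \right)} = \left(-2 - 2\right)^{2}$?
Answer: $\frac{339}{155} \approx 2.1871$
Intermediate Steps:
$V{\left(y \right)} = 16$ ($V{\left(y \right)} = \left(-4\right)^{2} = 16$)
$g{\left(n \right)} = 4 n^{2}$ ($g{\left(n \right)} = 2 n 2 n = 4 n^{2}$)
$f = 3720$ ($f = 4 \left(\left(-1\right) \left(-30\right)\right) 31 = 4 \cdot 30 \cdot 31 = 120 \cdot 31 = 3720$)
$m{\left(O \right)} = 8136$ ($m{\left(O \right)} = -56 + 8 \cdot 4 \cdot 16^{2} = -56 + 8 \cdot 4 \cdot 256 = -56 + 8 \cdot 1024 = -56 + 8192 = 8136$)
$\frac{m{\left(311 \right)}}{f} = \frac{8136}{3720} = 8136 \cdot \frac{1}{3720} = \frac{339}{155}$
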